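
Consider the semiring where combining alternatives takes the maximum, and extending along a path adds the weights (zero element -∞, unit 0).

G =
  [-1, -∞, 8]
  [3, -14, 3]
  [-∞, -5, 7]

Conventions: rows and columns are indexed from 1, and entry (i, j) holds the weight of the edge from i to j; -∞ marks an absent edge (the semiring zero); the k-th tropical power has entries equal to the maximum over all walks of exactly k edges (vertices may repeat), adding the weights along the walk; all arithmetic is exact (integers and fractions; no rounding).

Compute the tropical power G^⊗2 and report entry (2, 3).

G^⊗2:
  [-2, 3, 15]
  [2, -2, 11]
  [-2, 2, 14]
Key observation: the optimum is the walk 2->1->3, with weight 3 + 8 = 11.
Optimal value attained by: walk 2->1->3.
Answer: (G^⊗2)[2][3] = 11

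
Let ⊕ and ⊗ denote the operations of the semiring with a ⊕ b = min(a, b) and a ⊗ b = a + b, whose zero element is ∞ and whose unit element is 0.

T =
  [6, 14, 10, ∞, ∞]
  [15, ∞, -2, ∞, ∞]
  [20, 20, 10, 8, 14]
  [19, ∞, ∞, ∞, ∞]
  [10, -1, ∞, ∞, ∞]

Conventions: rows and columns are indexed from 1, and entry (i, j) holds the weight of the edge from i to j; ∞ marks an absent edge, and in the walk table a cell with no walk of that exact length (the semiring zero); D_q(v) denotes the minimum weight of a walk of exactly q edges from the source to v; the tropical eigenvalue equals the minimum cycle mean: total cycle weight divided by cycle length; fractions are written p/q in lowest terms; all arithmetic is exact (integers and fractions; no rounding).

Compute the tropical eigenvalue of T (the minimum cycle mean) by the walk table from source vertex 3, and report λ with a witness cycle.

q=0: [∞, ∞, 0, ∞, ∞]
q=1: [20, 20, 10, 8, 14]
q=2: [24, 13, 18, 18, 24]
q=3: [28, 23, 11, 26, 32]
q=4: [31, 31, 21, 19, 25]
q=5: [35, 24, 29, 29, 35]
Optimal cycle mean attained by: cycle 2->3->5->2, total (-2) + 14 + (-1), length 3.
Answer: λ = 11/3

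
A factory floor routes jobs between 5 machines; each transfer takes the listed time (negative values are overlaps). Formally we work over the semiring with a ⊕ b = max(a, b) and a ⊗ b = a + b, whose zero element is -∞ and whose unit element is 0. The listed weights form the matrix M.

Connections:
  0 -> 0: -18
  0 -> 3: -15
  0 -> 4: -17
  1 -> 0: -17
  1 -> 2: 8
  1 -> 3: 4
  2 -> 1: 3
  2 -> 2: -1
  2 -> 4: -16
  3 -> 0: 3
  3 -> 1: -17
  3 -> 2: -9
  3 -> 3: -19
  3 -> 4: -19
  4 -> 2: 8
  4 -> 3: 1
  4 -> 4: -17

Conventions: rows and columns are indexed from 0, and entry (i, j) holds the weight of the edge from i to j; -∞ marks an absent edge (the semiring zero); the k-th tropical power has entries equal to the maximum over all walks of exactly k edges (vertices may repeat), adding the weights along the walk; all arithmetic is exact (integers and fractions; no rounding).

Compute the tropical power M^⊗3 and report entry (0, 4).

M^⊗2:
  [-12, -32, -9, -16, -34]
  [7, 11, 7, -15, -8]
  [-14, 2, 11, 7, -17]
  [-15, -6, -9, -12, -14]
  [4, 11, 7, -16, -8]
M^⊗3:
  [-13, -6, -10, -27, -25]
  [-6, 10, 19, 15, -9]
  [10, 14, 10, 6, -5]
  [-9, -6, 2, -2, -25]
  [-6, 10, 19, 15, -9]
Key observation: the optimum is the walk 0->4->2->4, with weight (-17) + 8 + (-16) = -25.
Optimal value attained by: walk 0->4->2->4.
Answer: (M^⊗3)[0][4] = -25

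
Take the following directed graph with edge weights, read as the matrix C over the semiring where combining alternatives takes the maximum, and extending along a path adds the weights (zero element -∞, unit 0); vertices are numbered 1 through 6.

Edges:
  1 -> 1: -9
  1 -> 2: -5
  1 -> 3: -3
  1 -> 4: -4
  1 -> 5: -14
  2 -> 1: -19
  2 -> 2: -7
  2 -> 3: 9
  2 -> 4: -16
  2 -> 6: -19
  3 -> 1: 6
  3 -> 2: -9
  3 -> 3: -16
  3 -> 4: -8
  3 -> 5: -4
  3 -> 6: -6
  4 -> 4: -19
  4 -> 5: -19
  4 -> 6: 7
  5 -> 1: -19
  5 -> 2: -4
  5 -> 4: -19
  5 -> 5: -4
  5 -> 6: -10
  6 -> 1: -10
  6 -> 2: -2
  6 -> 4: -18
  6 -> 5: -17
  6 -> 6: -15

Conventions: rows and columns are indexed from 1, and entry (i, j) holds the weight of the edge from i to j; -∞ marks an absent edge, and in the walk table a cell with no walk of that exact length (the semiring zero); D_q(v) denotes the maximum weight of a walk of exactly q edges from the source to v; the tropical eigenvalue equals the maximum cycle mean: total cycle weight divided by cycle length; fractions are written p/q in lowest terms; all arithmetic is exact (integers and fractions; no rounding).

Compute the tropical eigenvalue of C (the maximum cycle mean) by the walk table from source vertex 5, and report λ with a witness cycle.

q=0: [-∞, -∞, -∞, -∞, 0, -∞]
q=1: [-19, -4, -∞, -19, -4, -10]
q=2: [-20, -8, 5, -20, -8, -12]
q=3: [11, -4, 1, -3, 1, -1]
q=4: [7, 6, 8, 7, -3, 4]
q=5: [14, 2, 15, 3, 4, 14]
q=6: [21, 12, 11, 10, 11, 10]
Optimal cycle mean attained by: cycle 1->2->3->1, total (-5) + 9 + 6, length 3.
Answer: λ = 10/3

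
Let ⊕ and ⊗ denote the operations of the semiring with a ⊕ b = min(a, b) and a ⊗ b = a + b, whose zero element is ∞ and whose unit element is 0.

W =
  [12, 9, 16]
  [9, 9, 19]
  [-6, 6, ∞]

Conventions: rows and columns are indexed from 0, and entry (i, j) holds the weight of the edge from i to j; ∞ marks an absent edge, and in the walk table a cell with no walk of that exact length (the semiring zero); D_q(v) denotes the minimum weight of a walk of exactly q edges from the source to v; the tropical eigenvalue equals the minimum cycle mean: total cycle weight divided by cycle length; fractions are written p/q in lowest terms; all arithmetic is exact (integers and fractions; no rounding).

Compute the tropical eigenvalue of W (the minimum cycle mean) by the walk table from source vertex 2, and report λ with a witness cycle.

q=0: [∞, ∞, 0]
q=1: [-6, 6, ∞]
q=2: [6, 3, 10]
q=3: [4, 12, 22]
Optimal cycle mean attained by: cycle 0->2->0, total 16 + (-6), length 2.
Answer: λ = 5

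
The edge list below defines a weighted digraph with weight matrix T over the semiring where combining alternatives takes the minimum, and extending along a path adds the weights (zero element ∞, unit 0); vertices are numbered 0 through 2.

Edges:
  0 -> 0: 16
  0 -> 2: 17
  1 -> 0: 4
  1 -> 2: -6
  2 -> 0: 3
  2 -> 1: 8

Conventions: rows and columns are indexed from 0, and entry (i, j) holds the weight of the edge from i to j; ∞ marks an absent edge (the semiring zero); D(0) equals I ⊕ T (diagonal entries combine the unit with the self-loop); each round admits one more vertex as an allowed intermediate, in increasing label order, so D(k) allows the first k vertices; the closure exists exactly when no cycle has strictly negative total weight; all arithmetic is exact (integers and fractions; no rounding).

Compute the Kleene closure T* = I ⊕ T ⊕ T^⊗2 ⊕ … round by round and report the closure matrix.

D(0):
  [0, ∞, 17]
  [4, 0, -6]
  [3, 8, 0]
D(1):
  [0, ∞, 17]
  [4, 0, -6]
  [3, 8, 0]
D(2):
  [0, ∞, 17]
  [4, 0, -6]
  [3, 8, 0]
D(3):
  [0, 25, 17]
  [-3, 0, -6]
  [3, 8, 0]
Answer: T* = [[0, 25, 17], [-3, 0, -6], [3, 8, 0]]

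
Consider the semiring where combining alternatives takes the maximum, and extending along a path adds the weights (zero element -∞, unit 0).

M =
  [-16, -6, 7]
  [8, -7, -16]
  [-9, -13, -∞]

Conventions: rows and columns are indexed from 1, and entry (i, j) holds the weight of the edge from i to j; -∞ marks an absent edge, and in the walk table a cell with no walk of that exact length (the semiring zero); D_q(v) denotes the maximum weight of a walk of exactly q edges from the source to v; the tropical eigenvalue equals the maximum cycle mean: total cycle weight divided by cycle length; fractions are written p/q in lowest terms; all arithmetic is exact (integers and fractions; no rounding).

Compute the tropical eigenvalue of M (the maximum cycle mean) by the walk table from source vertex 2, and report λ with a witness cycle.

q=0: [-∞, 0, -∞]
q=1: [8, -7, -16]
q=2: [1, 2, 15]
q=3: [10, 2, 8]
Optimal cycle mean attained by: cycle 1->2->1, total (-6) + 8, length 2.
Answer: λ = 1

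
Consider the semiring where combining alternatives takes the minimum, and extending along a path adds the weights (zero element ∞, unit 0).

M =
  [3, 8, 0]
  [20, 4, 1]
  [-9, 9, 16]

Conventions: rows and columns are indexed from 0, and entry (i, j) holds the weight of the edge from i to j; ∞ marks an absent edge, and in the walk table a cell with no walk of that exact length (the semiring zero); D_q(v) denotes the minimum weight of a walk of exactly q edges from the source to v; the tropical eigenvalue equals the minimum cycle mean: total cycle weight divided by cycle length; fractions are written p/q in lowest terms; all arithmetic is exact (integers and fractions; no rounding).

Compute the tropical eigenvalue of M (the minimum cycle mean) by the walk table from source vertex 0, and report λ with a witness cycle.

q=0: [0, ∞, ∞]
q=1: [3, 8, 0]
q=2: [-9, 9, 3]
q=3: [-6, -1, -9]
Optimal cycle mean attained by: cycle 0->2->0, total 0 + (-9), length 2.
Answer: λ = -9/2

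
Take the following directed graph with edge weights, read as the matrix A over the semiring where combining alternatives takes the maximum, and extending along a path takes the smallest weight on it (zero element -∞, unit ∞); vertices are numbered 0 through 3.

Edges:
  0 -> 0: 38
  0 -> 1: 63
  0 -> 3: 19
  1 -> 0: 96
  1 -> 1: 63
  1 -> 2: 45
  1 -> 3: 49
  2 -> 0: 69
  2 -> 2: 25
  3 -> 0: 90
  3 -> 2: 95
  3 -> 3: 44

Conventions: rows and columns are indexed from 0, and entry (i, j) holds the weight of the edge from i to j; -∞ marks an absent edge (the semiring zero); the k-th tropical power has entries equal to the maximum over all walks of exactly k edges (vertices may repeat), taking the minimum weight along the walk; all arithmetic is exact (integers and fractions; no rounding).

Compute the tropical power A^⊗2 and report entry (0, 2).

A^⊗2:
  [63, 63, 45, 49]
  [63, 63, 49, 49]
  [38, 63, 25, 19]
  [69, 63, 44, 44]
Key observation: the optimum is the walk 0->1->2, with weight 63 min 45 = 45.
Optimal value attained by: walk 0->1->2.
Answer: (A^⊗2)[0][2] = 45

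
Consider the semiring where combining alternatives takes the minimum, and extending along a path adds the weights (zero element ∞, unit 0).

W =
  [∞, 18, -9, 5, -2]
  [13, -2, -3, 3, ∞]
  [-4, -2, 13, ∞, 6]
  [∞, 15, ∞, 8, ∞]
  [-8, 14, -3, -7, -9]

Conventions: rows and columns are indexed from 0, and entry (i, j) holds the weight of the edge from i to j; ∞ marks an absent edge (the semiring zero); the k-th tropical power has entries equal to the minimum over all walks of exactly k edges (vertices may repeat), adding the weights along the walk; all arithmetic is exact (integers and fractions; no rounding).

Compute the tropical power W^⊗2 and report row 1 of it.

W^⊗2:
  [-13, -11, -5, -9, -11]
  [-7, -5, -5, 1, 3]
  [-2, -4, -13, -1, -6]
  [28, 13, 12, 16, ∞]
  [-17, -5, -17, -16, -18]
Answer: row 1 of W^⊗2 = [-7, -5, -5, 1, 3]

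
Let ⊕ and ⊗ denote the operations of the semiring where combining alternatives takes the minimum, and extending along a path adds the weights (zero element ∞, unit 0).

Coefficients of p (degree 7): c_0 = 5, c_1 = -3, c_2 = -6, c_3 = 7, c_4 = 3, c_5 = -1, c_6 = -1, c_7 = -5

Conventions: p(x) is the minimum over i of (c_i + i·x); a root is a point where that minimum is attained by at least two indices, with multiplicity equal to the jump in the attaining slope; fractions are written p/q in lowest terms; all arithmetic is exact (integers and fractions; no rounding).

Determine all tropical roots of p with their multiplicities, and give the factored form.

hull edge (i=0, c=5) to (i=1, c=-3): slope -8, span 1
hull edge (i=1, c=-3) to (i=2, c=-6): slope -3, span 1
hull edge (i=2, c=-6) to (i=7, c=-5): slope 1/5, span 5
Factored form: p(x) = -5 ⊗ (x ⊕ (-1/5)) ⊗ (x ⊕ (-1/5)) ⊗ (x ⊕ (-1/5)) ⊗ (x ⊕ (-1/5)) ⊗ (x ⊕ (-1/5)) ⊗ (x ⊕ 3) ⊗ (x ⊕ 8)
Answer: roots = -1/5 (mult 5), 3 (mult 1), 8 (mult 1)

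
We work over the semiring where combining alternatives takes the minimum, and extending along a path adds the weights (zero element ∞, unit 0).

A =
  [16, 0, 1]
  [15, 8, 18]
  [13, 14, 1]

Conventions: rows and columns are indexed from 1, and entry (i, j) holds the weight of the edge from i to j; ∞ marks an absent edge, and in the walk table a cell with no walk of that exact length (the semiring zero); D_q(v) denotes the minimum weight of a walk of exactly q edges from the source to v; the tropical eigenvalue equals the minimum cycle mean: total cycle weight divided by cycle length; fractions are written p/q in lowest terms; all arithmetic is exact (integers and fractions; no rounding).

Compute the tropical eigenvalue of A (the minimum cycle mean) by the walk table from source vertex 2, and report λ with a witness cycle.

q=0: [∞, 0, ∞]
q=1: [15, 8, 18]
q=2: [23, 15, 16]
q=3: [29, 23, 17]
Optimal cycle mean attained by: cycle 3->3, total 1, length 1.
Answer: λ = 1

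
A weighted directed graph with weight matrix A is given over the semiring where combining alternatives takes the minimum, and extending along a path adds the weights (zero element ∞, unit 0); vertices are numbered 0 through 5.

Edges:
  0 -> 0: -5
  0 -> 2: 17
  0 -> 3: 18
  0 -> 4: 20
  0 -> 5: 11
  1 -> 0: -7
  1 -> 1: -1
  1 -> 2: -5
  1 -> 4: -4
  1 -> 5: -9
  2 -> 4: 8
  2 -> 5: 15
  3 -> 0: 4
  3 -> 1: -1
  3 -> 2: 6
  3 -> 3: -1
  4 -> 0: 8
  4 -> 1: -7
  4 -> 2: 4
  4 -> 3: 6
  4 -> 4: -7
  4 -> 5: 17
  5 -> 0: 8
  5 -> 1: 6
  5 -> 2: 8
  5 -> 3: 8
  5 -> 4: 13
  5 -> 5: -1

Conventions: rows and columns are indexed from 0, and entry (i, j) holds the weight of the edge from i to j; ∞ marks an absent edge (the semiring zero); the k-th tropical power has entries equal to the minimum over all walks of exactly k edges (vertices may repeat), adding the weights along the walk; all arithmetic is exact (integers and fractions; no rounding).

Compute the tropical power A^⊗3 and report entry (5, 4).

A^⊗2:
  [-10, 13, 12, 13, 13, 6]
  [-12, -11, -6, -1, -11, -10]
  [16, 1, 12, 14, 1, 14]
  [-8, -2, -6, -2, -5, -10]
  [-14, -14, -12, -1, -14, -16]
  [-1, 5, 1, 7, 2, -3]
A^⊗3:
  [-15, 6, 7, 8, 6, 1]
  [-18, -18, -16, -5, -18, -20]
  [-6, -6, -4, 7, -6, -8]
  [-13, -12, -7, -3, -12, -11]
  [-21, -21, -19, -8, -21, -23]
  [-6, -5, 0, 5, -5, -4]
Key observation: the optimum is the walk 5->1->4->4, with weight 6 + (-4) + (-7) = -5.
Optimal value attained by: walk 5->1->4->4.
Answer: (A^⊗3)[5][4] = -5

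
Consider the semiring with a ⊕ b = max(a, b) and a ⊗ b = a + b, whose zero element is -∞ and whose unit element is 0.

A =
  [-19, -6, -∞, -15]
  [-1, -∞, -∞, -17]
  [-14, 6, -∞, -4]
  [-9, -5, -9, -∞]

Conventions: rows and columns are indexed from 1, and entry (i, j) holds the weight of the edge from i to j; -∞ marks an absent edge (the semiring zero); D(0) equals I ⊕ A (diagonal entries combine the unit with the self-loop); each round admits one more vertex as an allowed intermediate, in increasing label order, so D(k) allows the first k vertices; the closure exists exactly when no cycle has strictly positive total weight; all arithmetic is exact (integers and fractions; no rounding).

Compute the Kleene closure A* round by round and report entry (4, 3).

D(0):
  [0, -6, -∞, -15]
  [-1, 0, -∞, -17]
  [-14, 6, 0, -4]
  [-9, -5, -9, 0]
D(1):
  [0, -6, -∞, -15]
  [-1, 0, -∞, -16]
  [-14, 6, 0, -4]
  [-9, -5, -9, 0]
D(2):
  [0, -6, -∞, -15]
  [-1, 0, -∞, -16]
  [5, 6, 0, -4]
  [-6, -5, -9, 0]
D(3):
  [0, -6, -∞, -15]
  [-1, 0, -∞, -16]
  [5, 6, 0, -4]
  [-4, -3, -9, 0]
D(4):
  [0, -6, -24, -15]
  [-1, 0, -25, -16]
  [5, 6, 0, -4]
  [-4, -3, -9, 0]
Answer: A*[4][3] = -9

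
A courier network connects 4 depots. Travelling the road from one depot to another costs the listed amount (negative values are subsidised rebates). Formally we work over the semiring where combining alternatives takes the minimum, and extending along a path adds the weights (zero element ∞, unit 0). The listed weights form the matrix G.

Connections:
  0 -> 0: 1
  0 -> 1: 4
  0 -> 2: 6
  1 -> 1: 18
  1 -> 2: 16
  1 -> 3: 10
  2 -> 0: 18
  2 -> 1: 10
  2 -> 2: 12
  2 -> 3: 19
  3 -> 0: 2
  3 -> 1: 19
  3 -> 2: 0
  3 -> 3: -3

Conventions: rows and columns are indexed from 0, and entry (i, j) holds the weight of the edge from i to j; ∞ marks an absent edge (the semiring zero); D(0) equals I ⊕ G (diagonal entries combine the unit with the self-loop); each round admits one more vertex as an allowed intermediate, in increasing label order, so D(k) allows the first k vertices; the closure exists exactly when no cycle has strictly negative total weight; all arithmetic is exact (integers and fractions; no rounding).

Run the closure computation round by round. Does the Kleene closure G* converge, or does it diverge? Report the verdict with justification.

Detection: at round 0, diagonal entry (3, 3) turns strictly negative.
Key observation: the cycle 3->3 has total weight (-3), which is strictly negative.
Answer: DIVERGES — negative cycle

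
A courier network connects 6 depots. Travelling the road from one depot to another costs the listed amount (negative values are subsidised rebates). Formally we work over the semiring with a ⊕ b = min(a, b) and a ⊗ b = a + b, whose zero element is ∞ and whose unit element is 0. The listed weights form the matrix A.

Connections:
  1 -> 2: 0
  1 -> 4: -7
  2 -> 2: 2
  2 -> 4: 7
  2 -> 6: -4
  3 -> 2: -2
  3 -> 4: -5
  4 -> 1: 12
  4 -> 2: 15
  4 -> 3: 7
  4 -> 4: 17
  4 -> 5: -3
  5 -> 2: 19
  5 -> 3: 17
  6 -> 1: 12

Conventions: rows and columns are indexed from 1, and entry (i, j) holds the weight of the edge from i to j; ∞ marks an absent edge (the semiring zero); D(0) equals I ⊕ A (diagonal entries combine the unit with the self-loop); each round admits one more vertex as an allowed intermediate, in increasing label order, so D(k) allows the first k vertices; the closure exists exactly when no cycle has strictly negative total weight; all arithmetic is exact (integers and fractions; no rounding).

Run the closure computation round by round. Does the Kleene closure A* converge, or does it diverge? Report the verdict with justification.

D(0):
  [0, 0, ∞, -7, ∞, ∞]
  [∞, 0, ∞, 7, ∞, -4]
  [∞, -2, 0, -5, ∞, ∞]
  [12, 15, 7, 0, -3, ∞]
  [∞, 19, 17, ∞, 0, ∞]
  [12, ∞, ∞, ∞, ∞, 0]
D(1):
  [0, 0, ∞, -7, ∞, ∞]
  [∞, 0, ∞, 7, ∞, -4]
  [∞, -2, 0, -5, ∞, ∞]
  [12, 12, 7, 0, -3, ∞]
  [∞, 19, 17, ∞, 0, ∞]
  [12, 12, ∞, 5, ∞, 0]
D(2):
  [0, 0, ∞, -7, ∞, -4]
  [∞, 0, ∞, 7, ∞, -4]
  [∞, -2, 0, -5, ∞, -6]
  [12, 12, 7, 0, -3, 8]
  [∞, 19, 17, 26, 0, 15]
  [12, 12, ∞, 5, ∞, 0]
D(3):
  [0, 0, ∞, -7, ∞, -4]
  [∞, 0, ∞, 7, ∞, -4]
  [∞, -2, 0, -5, ∞, -6]
  [12, 5, 7, 0, -3, 1]
  [∞, 15, 17, 12, 0, 11]
  [12, 12, ∞, 5, ∞, 0]
D(4):
  [0, -2, 0, -7, -10, -6]
  [19, 0, 14, 7, 4, -4]
  [7, -2, 0, -5, -8, -6]
  [12, 5, 7, 0, -3, 1]
  [24, 15, 17, 12, 0, 11]
  [12, 10, 12, 5, 2, 0]
D(5):
  [0, -2, 0, -7, -10, -6]
  [19, 0, 14, 7, 4, -4]
  [7, -2, 0, -5, -8, -6]
  [12, 5, 7, 0, -3, 1]
  [24, 15, 17, 12, 0, 11]
  [12, 10, 12, 5, 2, 0]
D(6):
  [0, -2, 0, -7, -10, -6]
  [8, 0, 8, 1, -2, -4]
  [6, -2, 0, -5, -8, -6]
  [12, 5, 7, 0, -3, 1]
  [23, 15, 17, 12, 0, 11]
  [12, 10, 12, 5, 2, 0]
Key observation: every diagonal entry stays at the unit through all rounds, so no improving cycle exists.
Answer: CONVERGES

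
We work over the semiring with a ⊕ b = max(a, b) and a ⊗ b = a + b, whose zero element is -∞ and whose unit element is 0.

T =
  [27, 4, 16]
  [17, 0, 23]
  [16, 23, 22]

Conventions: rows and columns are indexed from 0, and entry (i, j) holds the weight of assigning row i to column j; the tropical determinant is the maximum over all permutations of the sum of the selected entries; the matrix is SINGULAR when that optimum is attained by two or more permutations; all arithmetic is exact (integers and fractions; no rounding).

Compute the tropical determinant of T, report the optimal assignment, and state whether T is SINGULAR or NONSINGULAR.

σ = (0, 1, 2): 27 + 0 + 22 = 49
σ = (0, 2, 1): 27 + 23 + 23 = 73
σ = (1, 0, 2): 4 + 17 + 22 = 43
σ = (1, 2, 0): 4 + 23 + 16 = 43
σ = (2, 0, 1): 16 + 17 + 23 = 56
σ = (2, 1, 0): 16 + 0 + 16 = 32
Optimal value attained by: σ = (0, 2, 1).
Answer: det⊕(T) = 73; verdict: NONSINGULAR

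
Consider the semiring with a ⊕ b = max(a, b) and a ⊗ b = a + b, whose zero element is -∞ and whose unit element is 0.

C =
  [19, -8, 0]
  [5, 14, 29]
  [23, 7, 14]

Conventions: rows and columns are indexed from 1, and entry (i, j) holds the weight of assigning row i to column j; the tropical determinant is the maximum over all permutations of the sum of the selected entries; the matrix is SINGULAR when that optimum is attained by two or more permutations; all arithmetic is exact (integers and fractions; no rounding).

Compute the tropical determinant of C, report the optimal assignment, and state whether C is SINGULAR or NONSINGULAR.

σ = (1, 2, 3): 19 + 14 + 14 = 47
σ = (1, 3, 2): 19 + 29 + 7 = 55
σ = (2, 1, 3): (-8) + 5 + 14 = 11
σ = (2, 3, 1): (-8) + 29 + 23 = 44
σ = (3, 1, 2): 0 + 5 + 7 = 12
σ = (3, 2, 1): 0 + 14 + 23 = 37
Optimal value attained by: σ = (1, 3, 2).
Answer: det⊕(C) = 55; verdict: NONSINGULAR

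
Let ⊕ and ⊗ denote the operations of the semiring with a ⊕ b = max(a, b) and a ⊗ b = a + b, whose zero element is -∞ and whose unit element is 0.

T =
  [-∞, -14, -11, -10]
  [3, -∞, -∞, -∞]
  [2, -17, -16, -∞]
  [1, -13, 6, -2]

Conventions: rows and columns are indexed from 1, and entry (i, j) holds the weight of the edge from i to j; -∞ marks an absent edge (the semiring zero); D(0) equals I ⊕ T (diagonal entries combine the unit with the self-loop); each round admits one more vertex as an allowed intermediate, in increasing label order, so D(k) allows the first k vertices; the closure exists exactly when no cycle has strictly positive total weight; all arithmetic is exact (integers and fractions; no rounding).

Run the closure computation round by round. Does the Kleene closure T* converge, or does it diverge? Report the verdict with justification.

D(0):
  [0, -14, -11, -10]
  [3, 0, -∞, -∞]
  [2, -17, 0, -∞]
  [1, -13, 6, 0]
D(1):
  [0, -14, -11, -10]
  [3, 0, -8, -7]
  [2, -12, 0, -8]
  [1, -13, 6, 0]
D(2):
  [0, -14, -11, -10]
  [3, 0, -8, -7]
  [2, -12, 0, -8]
  [1, -13, 6, 0]
D(3):
  [0, -14, -11, -10]
  [3, 0, -8, -7]
  [2, -12, 0, -8]
  [8, -6, 6, 0]
D(4):
  [0, -14, -4, -10]
  [3, 0, -1, -7]
  [2, -12, 0, -8]
  [8, -6, 6, 0]
Key observation: every diagonal entry stays at the unit through all rounds, so no improving cycle exists.
Answer: CONVERGES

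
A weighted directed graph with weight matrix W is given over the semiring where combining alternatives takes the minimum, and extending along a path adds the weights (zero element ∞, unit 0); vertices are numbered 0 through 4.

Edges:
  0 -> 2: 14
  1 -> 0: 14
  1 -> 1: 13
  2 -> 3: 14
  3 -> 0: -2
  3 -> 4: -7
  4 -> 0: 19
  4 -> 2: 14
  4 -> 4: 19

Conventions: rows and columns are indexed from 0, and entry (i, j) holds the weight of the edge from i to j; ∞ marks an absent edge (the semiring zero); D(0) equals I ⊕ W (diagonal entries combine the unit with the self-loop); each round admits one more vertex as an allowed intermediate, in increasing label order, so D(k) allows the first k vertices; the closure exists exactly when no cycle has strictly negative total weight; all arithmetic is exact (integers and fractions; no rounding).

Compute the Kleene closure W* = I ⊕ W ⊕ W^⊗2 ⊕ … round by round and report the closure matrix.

D(0):
  [0, ∞, 14, ∞, ∞]
  [14, 0, ∞, ∞, ∞]
  [∞, ∞, 0, 14, ∞]
  [-2, ∞, ∞, 0, -7]
  [19, ∞, 14, ∞, 0]
D(1):
  [0, ∞, 14, ∞, ∞]
  [14, 0, 28, ∞, ∞]
  [∞, ∞, 0, 14, ∞]
  [-2, ∞, 12, 0, -7]
  [19, ∞, 14, ∞, 0]
D(2):
  [0, ∞, 14, ∞, ∞]
  [14, 0, 28, ∞, ∞]
  [∞, ∞, 0, 14, ∞]
  [-2, ∞, 12, 0, -7]
  [19, ∞, 14, ∞, 0]
D(3):
  [0, ∞, 14, 28, ∞]
  [14, 0, 28, 42, ∞]
  [∞, ∞, 0, 14, ∞]
  [-2, ∞, 12, 0, -7]
  [19, ∞, 14, 28, 0]
D(4):
  [0, ∞, 14, 28, 21]
  [14, 0, 28, 42, 35]
  [12, ∞, 0, 14, 7]
  [-2, ∞, 12, 0, -7]
  [19, ∞, 14, 28, 0]
D(5):
  [0, ∞, 14, 28, 21]
  [14, 0, 28, 42, 35]
  [12, ∞, 0, 14, 7]
  [-2, ∞, 7, 0, -7]
  [19, ∞, 14, 28, 0]
Answer: W* = [[0, ∞, 14, 28, 21], [14, 0, 28, 42, 35], [12, ∞, 0, 14, 7], [-2, ∞, 7, 0, -7], [19, ∞, 14, 28, 0]]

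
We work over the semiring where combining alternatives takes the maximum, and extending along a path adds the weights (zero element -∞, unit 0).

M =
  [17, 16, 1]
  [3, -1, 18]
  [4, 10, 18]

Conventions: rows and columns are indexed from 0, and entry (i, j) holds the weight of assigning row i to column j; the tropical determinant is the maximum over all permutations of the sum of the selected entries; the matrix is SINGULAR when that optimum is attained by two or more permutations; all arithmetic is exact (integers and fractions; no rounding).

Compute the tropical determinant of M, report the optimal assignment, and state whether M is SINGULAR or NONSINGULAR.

σ = (0, 1, 2): 17 + (-1) + 18 = 34
σ = (0, 2, 1): 17 + 18 + 10 = 45
σ = (1, 0, 2): 16 + 3 + 18 = 37
σ = (1, 2, 0): 16 + 18 + 4 = 38
σ = (2, 0, 1): 1 + 3 + 10 = 14
σ = (2, 1, 0): 1 + (-1) + 4 = 4
Optimal value attained by: σ = (0, 2, 1).
Answer: det⊕(M) = 45; verdict: NONSINGULAR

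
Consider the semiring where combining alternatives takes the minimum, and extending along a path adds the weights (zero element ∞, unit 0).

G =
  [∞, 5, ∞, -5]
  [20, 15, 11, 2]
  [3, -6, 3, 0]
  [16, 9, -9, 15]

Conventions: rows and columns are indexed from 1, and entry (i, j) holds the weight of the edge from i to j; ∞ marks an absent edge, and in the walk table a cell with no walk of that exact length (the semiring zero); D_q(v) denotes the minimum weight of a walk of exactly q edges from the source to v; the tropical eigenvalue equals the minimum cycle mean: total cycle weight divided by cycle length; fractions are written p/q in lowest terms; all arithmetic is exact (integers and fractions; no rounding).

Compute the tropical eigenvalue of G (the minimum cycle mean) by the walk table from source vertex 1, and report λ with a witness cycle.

q=0: [0, ∞, ∞, ∞]
q=1: [∞, 5, ∞, -5]
q=2: [11, 4, -14, 7]
q=3: [-11, -20, -11, -14]
q=4: [-8, -17, -23, -18]
Optimal cycle mean attained by: cycle 3->4->3, total 0 + (-9), length 2.
Answer: λ = -9/2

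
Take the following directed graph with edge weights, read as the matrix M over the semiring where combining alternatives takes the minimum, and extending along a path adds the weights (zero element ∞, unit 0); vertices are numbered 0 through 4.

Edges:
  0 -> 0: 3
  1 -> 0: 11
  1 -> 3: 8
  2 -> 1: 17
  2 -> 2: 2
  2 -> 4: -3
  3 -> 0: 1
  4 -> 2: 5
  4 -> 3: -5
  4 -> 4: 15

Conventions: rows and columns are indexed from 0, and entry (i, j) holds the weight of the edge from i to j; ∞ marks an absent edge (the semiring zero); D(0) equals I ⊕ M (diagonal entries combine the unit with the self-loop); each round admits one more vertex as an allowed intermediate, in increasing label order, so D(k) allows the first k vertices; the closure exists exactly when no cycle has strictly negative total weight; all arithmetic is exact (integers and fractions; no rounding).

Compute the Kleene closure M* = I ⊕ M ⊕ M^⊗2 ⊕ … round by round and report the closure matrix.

D(0):
  [0, ∞, ∞, ∞, ∞]
  [11, 0, ∞, 8, ∞]
  [∞, 17, 0, ∞, -3]
  [1, ∞, ∞, 0, ∞]
  [∞, ∞, 5, -5, 0]
D(1):
  [0, ∞, ∞, ∞, ∞]
  [11, 0, ∞, 8, ∞]
  [∞, 17, 0, ∞, -3]
  [1, ∞, ∞, 0, ∞]
  [∞, ∞, 5, -5, 0]
D(2):
  [0, ∞, ∞, ∞, ∞]
  [11, 0, ∞, 8, ∞]
  [28, 17, 0, 25, -3]
  [1, ∞, ∞, 0, ∞]
  [∞, ∞, 5, -5, 0]
D(3):
  [0, ∞, ∞, ∞, ∞]
  [11, 0, ∞, 8, ∞]
  [28, 17, 0, 25, -3]
  [1, ∞, ∞, 0, ∞]
  [33, 22, 5, -5, 0]
D(4):
  [0, ∞, ∞, ∞, ∞]
  [9, 0, ∞, 8, ∞]
  [26, 17, 0, 25, -3]
  [1, ∞, ∞, 0, ∞]
  [-4, 22, 5, -5, 0]
D(5):
  [0, ∞, ∞, ∞, ∞]
  [9, 0, ∞, 8, ∞]
  [-7, 17, 0, -8, -3]
  [1, ∞, ∞, 0, ∞]
  [-4, 22, 5, -5, 0]
Answer: M* = [[0, ∞, ∞, ∞, ∞], [9, 0, ∞, 8, ∞], [-7, 17, 0, -8, -3], [1, ∞, ∞, 0, ∞], [-4, 22, 5, -5, 0]]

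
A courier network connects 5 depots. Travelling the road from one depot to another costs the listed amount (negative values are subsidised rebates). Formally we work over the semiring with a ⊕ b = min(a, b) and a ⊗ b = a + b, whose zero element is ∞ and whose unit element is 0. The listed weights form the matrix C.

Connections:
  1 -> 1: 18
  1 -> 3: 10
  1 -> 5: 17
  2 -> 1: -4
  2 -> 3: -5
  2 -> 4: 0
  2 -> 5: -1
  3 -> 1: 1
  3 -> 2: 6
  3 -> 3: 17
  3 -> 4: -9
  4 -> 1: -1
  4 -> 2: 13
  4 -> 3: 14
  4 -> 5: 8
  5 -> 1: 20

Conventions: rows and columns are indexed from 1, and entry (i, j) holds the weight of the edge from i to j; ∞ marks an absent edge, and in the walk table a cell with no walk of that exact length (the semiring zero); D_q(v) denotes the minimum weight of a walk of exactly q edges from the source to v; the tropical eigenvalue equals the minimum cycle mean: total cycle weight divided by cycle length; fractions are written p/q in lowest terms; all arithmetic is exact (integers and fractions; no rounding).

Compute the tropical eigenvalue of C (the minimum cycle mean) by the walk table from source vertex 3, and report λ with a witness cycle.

q=0: [∞, ∞, 0, ∞, ∞]
q=1: [1, 6, 17, -9, ∞]
q=2: [-10, 4, 1, 6, -1]
q=3: [0, 7, -1, -8, 3]
q=4: [-9, 5, 2, -10, 0]
q=5: [-11, 3, 0, -7, -2]
Optimal cycle mean attained by: cycle 2->3->4->2, total (-5) + (-9) + 13, length 3.
Answer: λ = -1/3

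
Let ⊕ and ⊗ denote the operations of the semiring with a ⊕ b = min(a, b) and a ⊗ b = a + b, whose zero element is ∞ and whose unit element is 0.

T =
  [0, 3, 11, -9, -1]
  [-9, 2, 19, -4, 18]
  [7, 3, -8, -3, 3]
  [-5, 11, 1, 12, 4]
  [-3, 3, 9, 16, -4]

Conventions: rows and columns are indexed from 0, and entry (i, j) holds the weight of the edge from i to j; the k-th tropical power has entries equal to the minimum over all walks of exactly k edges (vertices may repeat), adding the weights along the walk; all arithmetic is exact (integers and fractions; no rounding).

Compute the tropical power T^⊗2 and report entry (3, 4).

T^⊗2:
  [-14, 2, -8, -9, -5]
  [-9, -6, -3, -18, -10]
  [-8, -5, -16, -11, -5]
  [-5, -2, -7, -14, -6]
  [-7, -1, 1, -12, -8]
Key observation: the optimum is the walk 3->0->4, with weight (-5) + (-1) = -6.
Optimal value attained by: walk 3->0->4.
Answer: (T^⊗2)[3][4] = -6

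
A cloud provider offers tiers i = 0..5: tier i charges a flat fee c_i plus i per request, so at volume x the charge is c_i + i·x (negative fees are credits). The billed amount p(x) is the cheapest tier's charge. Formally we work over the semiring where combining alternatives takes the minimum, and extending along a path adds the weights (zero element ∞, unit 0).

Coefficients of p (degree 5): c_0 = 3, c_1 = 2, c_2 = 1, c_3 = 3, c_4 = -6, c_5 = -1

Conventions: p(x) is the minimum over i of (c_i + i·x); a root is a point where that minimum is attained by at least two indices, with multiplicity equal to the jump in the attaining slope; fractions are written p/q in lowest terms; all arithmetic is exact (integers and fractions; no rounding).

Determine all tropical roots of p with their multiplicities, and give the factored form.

hull edge (i=0, c=3) to (i=4, c=-6): slope -9/4, span 4
hull edge (i=4, c=-6) to (i=5, c=-1): slope 5, span 1
Factored form: p(x) = -1 ⊗ (x ⊕ (-5)) ⊗ (x ⊕ 9/4) ⊗ (x ⊕ 9/4) ⊗ (x ⊕ 9/4) ⊗ (x ⊕ 9/4)
Answer: roots = -5 (mult 1), 9/4 (mult 4)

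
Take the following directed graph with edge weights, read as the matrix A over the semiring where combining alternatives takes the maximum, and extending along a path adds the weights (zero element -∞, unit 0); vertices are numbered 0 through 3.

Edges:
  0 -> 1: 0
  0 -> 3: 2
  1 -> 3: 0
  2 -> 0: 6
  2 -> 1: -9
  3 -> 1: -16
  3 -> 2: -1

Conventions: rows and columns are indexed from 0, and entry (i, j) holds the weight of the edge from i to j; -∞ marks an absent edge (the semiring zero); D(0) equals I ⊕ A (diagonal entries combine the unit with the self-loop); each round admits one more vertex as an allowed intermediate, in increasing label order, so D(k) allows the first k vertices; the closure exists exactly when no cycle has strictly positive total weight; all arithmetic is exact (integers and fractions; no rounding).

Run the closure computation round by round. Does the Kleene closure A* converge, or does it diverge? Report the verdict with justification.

D(0):
  [0, 0, -∞, 2]
  [-∞, 0, -∞, 0]
  [6, -9, 0, -∞]
  [-∞, -16, -1, 0]
D(1):
  [0, 0, -∞, 2]
  [-∞, 0, -∞, 0]
  [6, 6, 0, 8]
  [-∞, -16, -1, 0]
D(2):
  [0, 0, -∞, 2]
  [-∞, 0, -∞, 0]
  [6, 6, 0, 8]
  [-∞, -16, -1, 0]
Detection: at round 3, diagonal entry (3, 3) turns strictly positive.
Key observation: the cycle 3->2->0->1->3 has total weight (-1) + 6 + 0 + 0, which is strictly positive.
Answer: DIVERGES — positive cycle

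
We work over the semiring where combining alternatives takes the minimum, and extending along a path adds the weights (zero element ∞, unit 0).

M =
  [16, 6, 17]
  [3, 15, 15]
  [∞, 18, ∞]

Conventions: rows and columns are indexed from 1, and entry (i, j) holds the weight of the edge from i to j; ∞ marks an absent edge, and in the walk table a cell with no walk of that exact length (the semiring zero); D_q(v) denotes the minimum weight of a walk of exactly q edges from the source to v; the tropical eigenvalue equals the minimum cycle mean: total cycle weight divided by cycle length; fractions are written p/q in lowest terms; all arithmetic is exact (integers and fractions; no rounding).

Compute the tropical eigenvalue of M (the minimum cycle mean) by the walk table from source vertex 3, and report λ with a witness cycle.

q=0: [∞, ∞, 0]
q=1: [∞, 18, ∞]
q=2: [21, 33, 33]
q=3: [36, 27, 38]
Optimal cycle mean attained by: cycle 1->2->1, total 6 + 3, length 2.
Answer: λ = 9/2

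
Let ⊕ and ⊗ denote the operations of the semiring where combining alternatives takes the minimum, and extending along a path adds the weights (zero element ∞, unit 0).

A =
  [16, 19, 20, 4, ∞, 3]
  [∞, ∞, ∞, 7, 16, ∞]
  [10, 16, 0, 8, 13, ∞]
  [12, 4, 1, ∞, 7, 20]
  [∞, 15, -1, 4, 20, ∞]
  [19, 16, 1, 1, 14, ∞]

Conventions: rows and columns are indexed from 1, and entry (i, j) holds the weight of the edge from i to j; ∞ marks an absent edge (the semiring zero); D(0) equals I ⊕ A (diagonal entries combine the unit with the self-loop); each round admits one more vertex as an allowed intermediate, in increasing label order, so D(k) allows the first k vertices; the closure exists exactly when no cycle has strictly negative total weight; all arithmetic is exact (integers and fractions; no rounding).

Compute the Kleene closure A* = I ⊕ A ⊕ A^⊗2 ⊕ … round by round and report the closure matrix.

D(0):
  [0, 19, 20, 4, ∞, 3]
  [∞, 0, ∞, 7, 16, ∞]
  [10, 16, 0, 8, 13, ∞]
  [12, 4, 1, 0, 7, 20]
  [∞, 15, -1, 4, 0, ∞]
  [19, 16, 1, 1, 14, 0]
D(1):
  [0, 19, 20, 4, ∞, 3]
  [∞, 0, ∞, 7, 16, ∞]
  [10, 16, 0, 8, 13, 13]
  [12, 4, 1, 0, 7, 15]
  [∞, 15, -1, 4, 0, ∞]
  [19, 16, 1, 1, 14, 0]
D(2):
  [0, 19, 20, 4, 35, 3]
  [∞, 0, ∞, 7, 16, ∞]
  [10, 16, 0, 8, 13, 13]
  [12, 4, 1, 0, 7, 15]
  [∞, 15, -1, 4, 0, ∞]
  [19, 16, 1, 1, 14, 0]
D(3):
  [0, 19, 20, 4, 33, 3]
  [∞, 0, ∞, 7, 16, ∞]
  [10, 16, 0, 8, 13, 13]
  [11, 4, 1, 0, 7, 14]
  [9, 15, -1, 4, 0, 12]
  [11, 16, 1, 1, 14, 0]
D(4):
  [0, 8, 5, 4, 11, 3]
  [18, 0, 8, 7, 14, 21]
  [10, 12, 0, 8, 13, 13]
  [11, 4, 1, 0, 7, 14]
  [9, 8, -1, 4, 0, 12]
  [11, 5, 1, 1, 8, 0]
D(5):
  [0, 8, 5, 4, 11, 3]
  [18, 0, 8, 7, 14, 21]
  [10, 12, 0, 8, 13, 13]
  [11, 4, 1, 0, 7, 14]
  [9, 8, -1, 4, 0, 12]
  [11, 5, 1, 1, 8, 0]
D(6):
  [0, 8, 4, 4, 11, 3]
  [18, 0, 8, 7, 14, 21]
  [10, 12, 0, 8, 13, 13]
  [11, 4, 1, 0, 7, 14]
  [9, 8, -1, 4, 0, 12]
  [11, 5, 1, 1, 8, 0]
Answer: A* = [[0, 8, 4, 4, 11, 3], [18, 0, 8, 7, 14, 21], [10, 12, 0, 8, 13, 13], [11, 4, 1, 0, 7, 14], [9, 8, -1, 4, 0, 12], [11, 5, 1, 1, 8, 0]]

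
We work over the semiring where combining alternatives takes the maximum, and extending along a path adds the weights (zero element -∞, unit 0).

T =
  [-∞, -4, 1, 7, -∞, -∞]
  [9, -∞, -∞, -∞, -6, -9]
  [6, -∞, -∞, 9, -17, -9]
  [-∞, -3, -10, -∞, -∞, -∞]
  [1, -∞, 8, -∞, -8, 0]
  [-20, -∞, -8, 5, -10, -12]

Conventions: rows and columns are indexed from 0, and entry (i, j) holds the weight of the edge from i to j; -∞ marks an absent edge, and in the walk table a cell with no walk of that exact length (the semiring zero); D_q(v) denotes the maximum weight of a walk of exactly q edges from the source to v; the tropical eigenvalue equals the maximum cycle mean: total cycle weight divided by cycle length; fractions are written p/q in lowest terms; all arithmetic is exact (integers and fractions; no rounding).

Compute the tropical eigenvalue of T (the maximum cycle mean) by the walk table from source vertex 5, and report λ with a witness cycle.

q=0: [-∞, -∞, -∞, -∞, -∞, 0]
q=1: [-20, -∞, -8, 5, -10, -12]
q=2: [-2, 2, -2, 1, -18, -10]
q=3: [11, -2, -1, 7, -4, -7]
q=4: [7, 7, 12, 18, -8, -4]
q=5: [18, 15, 8, 21, 1, 3]
q=6: [24, 18, 19, 25, 9, 6]
Optimal cycle mean attained by: cycle 0->3->1->0, total 7 + (-3) + 9, length 3.
Answer: λ = 13/3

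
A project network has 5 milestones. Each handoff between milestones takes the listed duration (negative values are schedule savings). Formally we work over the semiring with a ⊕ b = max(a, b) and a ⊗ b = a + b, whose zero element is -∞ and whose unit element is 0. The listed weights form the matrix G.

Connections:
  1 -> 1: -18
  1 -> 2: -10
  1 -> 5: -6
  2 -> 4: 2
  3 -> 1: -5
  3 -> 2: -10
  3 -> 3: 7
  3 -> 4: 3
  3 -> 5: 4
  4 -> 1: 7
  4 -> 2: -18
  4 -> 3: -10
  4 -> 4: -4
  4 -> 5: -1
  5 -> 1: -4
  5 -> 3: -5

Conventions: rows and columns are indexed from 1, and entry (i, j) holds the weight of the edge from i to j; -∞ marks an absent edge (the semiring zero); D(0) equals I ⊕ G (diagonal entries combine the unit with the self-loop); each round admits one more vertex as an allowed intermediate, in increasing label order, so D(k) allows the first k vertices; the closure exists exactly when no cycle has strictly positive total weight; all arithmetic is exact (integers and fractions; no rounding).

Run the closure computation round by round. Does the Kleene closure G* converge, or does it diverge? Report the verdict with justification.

Detection: at round 0, diagonal entry (3, 3) turns strictly positive.
Key observation: the cycle 3->3 has total weight 7, which is strictly positive.
Answer: DIVERGES — positive cycle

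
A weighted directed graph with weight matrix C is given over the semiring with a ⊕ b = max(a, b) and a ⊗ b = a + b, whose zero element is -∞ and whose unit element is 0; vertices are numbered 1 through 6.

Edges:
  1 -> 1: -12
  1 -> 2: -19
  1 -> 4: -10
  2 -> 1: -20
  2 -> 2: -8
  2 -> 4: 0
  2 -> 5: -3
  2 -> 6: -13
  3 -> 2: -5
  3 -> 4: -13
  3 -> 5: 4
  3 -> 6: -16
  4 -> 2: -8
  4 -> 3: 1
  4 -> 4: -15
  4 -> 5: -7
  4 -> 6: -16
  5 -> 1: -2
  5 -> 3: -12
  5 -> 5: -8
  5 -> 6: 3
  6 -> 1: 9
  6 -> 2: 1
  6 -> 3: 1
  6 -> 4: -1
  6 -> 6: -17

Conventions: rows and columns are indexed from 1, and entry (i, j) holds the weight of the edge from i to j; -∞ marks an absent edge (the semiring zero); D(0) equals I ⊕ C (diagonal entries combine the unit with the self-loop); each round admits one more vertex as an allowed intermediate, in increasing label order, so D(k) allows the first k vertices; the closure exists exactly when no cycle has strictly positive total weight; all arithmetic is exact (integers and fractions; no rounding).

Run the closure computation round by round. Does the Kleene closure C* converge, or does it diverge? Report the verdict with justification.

D(0):
  [0, -19, -∞, -10, -∞, -∞]
  [-20, 0, -∞, 0, -3, -13]
  [-∞, -5, 0, -13, 4, -16]
  [-∞, -8, 1, 0, -7, -16]
  [-2, -∞, -12, -∞, 0, 3]
  [9, 1, 1, -1, -∞, 0]
D(1):
  [0, -19, -∞, -10, -∞, -∞]
  [-20, 0, -∞, 0, -3, -13]
  [-∞, -5, 0, -13, 4, -16]
  [-∞, -8, 1, 0, -7, -16]
  [-2, -21, -12, -12, 0, 3]
  [9, 1, 1, -1, -∞, 0]
D(2):
  [0, -19, -∞, -10, -22, -32]
  [-20, 0, -∞, 0, -3, -13]
  [-25, -5, 0, -5, 4, -16]
  [-28, -8, 1, 0, -7, -16]
  [-2, -21, -12, -12, 0, 3]
  [9, 1, 1, 1, -2, 0]
D(3):
  [0, -19, -∞, -10, -22, -32]
  [-20, 0, -∞, 0, -3, -13]
  [-25, -5, 0, -5, 4, -16]
  [-24, -4, 1, 0, 5, -15]
  [-2, -17, -12, -12, 0, 3]
  [9, 1, 1, 1, 5, 0]
D(4):
  [0, -14, -9, -10, -5, -25]
  [-20, 0, 1, 0, 5, -13]
  [-25, -5, 0, -5, 4, -16]
  [-24, -4, 1, 0, 5, -15]
  [-2, -16, -11, -12, 0, 3]
  [9, 1, 2, 1, 6, 0]
Detection: at round 5, diagonal entry (6, 6) turns strictly positive.
Key observation: the cycle 6->1->4->3->5->6 has total weight 9 + (-10) + 1 + 4 + 3, which is strictly positive.
Answer: DIVERGES — positive cycle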